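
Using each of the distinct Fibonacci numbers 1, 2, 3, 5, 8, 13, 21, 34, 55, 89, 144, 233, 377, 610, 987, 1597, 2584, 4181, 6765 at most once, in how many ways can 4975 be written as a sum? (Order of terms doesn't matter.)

Each representation comes from the Zeckendorf form by replacing some F_k with F_{k−1} + F_{k−2} where possible.
4975 = 4181+610+144+34+5+1 = 4181+610+144+34+3+2+1 = 4181+610+144+21+13+5+1 = … (47 more), for 50 in all.

50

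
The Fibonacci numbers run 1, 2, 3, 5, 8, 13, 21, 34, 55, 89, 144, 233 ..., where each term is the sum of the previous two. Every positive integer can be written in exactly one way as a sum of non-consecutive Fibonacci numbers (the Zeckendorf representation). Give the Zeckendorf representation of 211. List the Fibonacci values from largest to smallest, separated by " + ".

144 + 55 + 8 + 3 + 1

Greedy algorithm:
211: greatest Fibonacci not exceeding it is 144, leaving 67
67: greatest Fibonacci not exceeding it is 55, leaving 12
12: greatest Fibonacci not exceeding it is 8, leaving 4
4: greatest Fibonacci not exceeding it is 3, leaving 1
1: greatest Fibonacci not exceeding it is 1, leaving 0
So 211 = 144 + 55 + 8 + 3 + 1, with no two terms consecutive in the sequence.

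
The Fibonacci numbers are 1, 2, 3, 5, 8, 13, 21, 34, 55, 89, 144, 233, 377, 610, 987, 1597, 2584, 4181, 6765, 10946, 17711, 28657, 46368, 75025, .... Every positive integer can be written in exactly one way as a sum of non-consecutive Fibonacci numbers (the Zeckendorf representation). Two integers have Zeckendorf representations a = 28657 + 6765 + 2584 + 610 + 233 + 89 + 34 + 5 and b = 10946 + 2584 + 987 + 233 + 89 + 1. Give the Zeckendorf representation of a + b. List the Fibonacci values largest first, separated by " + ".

The two numbers are 38977 and 14840, so their sum is 53817.
53817: greatest Fibonacci not exceeding it is 46368, leaving 7449
7449: greatest Fibonacci not exceeding it is 6765, leaving 684
684: greatest Fibonacci not exceeding it is 610, leaving 74
74: greatest Fibonacci not exceeding it is 55, leaving 19
19: greatest Fibonacci not exceeding it is 13, leaving 6
6: greatest Fibonacci not exceeding it is 5, leaving 1
1: greatest Fibonacci not exceeding it is 1, leaving 0

46368 + 6765 + 610 + 55 + 13 + 5 + 1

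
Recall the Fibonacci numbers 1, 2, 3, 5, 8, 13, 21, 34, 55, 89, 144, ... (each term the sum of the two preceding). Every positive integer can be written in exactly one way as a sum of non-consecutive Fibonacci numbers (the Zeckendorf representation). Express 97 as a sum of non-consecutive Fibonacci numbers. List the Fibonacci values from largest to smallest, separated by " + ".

89 + 8

Repeatedly subtract the largest Fibonacci number that fits:
89 ≤ 97 < 144, so take 89; remainder 8
8 ≤ 8 < 13, so take 8; remainder 0
So 97 = 89 + 8, with no two terms consecutive in the sequence.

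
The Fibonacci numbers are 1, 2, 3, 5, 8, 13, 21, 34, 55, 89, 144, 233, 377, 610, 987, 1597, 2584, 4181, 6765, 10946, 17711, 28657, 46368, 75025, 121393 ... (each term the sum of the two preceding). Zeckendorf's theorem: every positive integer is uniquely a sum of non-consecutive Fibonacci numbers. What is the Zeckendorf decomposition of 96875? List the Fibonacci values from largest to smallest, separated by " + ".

75025 + 17711 + 2584 + 987 + 377 + 144 + 34 + 13

largest Fibonacci ≤ 96875 is 75025; 96875 − 75025 = 21850
largest Fibonacci ≤ 21850 is 17711; 21850 − 17711 = 4139
largest Fibonacci ≤ 4139 is 2584; 4139 − 2584 = 1555
largest Fibonacci ≤ 1555 is 987; 1555 − 987 = 568
largest Fibonacci ≤ 568 is 377; 568 − 377 = 191
largest Fibonacci ≤ 191 is 144; 191 − 144 = 47
largest Fibonacci ≤ 47 is 34; 47 − 34 = 13
largest Fibonacci ≤ 13 is 13; 13 − 13 = 0
So 96875 = 75025 + 17711 + 2584 + 987 + 377 + 144 + 34 + 13, with no two terms consecutive in the sequence.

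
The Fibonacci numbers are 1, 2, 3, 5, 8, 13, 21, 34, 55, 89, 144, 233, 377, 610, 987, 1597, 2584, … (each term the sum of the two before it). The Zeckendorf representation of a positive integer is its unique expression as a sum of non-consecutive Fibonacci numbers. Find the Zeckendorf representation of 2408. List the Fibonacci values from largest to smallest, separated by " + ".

1597 + 610 + 144 + 55 + 2

Repeatedly subtract the largest Fibonacci number that fits:
2408: greatest Fibonacci not exceeding it is 1597, leaving 811
811: greatest Fibonacci not exceeding it is 610, leaving 201
201: greatest Fibonacci not exceeding it is 144, leaving 57
57: greatest Fibonacci not exceeding it is 55, leaving 2
2: greatest Fibonacci not exceeding it is 2, leaving 0
So 2408 = 1597 + 610 + 144 + 55 + 2, with no two terms consecutive in the sequence.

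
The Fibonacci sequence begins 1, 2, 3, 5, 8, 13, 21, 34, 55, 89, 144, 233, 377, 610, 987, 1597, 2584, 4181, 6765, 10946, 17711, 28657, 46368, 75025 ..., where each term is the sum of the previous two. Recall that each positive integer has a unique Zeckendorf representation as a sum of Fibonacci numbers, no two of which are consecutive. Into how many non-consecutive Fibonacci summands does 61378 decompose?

9

take 46368 (≤ 61378); 61378 − 46368 = 15010
take 10946 (≤ 15010); 15010 − 10946 = 4064
take 2584 (≤ 4064); 4064 − 2584 = 1480
take 987 (≤ 1480); 1480 − 987 = 493
take 377 (≤ 493); 493 − 377 = 116
take 89 (≤ 116); 116 − 89 = 27
take 21 (≤ 27); 27 − 21 = 6
take 5 (≤ 6); 6 − 5 = 1
take 1 (≤ 1); 1 − 1 = 0
61378 = 46368 + 10946 + 2584 + 987 + 377 + 89 + 21 + 5 + 1, which has 9 terms.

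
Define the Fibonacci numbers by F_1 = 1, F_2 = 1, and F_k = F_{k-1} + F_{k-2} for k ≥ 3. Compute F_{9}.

34

Iterating the recurrence up to F_{2} = 1 and F_{1} = 1:
F_{3} = F_{2} + F_{1} = 1 + 1 = 2
F_{4} = F_{3} + F_{2} = 2 + 1 = 3
F_{5} = F_{4} + F_{3} = 3 + 2 = 5
F_{6} = F_{5} + F_{4} = 5 + 3 = 8
F_{7} = F_{6} + F_{5} = 8 + 5 = 13
F_{8} = F_{7} + F_{6} = 13 + 8 = 21
F_{9} = F_{8} + F_{7} = 21 + 13 = 34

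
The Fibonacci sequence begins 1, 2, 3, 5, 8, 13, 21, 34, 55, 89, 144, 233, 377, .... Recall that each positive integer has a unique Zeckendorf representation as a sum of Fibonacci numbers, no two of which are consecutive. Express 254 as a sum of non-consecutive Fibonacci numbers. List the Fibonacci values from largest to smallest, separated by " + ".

233 ≤ 254 < 377, so take 233; remainder 21
21 ≤ 21 < 34, so take 21; remainder 0
So 254 = 233 + 21, with no two terms consecutive in the sequence.

233 + 21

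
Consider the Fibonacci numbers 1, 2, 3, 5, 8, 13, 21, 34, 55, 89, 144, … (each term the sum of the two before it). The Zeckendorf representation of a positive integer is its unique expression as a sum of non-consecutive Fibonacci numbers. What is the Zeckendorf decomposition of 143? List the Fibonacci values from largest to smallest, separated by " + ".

largest Fibonacci ≤ 143 is 89; 143 − 89 = 54
largest Fibonacci ≤ 54 is 34; 54 − 34 = 20
largest Fibonacci ≤ 20 is 13; 20 − 13 = 7
largest Fibonacci ≤ 7 is 5; 7 − 5 = 2
largest Fibonacci ≤ 2 is 2; 2 − 2 = 0
So 143 = 89 + 34 + 13 + 5 + 2, with no two terms consecutive in the sequence.

89 + 34 + 13 + 5 + 2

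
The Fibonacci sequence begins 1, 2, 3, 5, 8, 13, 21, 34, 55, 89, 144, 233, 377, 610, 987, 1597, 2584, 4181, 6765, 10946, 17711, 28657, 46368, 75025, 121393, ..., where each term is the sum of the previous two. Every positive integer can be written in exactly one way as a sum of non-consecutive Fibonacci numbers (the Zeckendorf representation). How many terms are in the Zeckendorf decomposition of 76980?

Greedy algorithm:
subtract 75025 from 76980: 1955 remains
subtract 1597 from 1955: 358 remains
subtract 233 from 358: 125 remains
subtract 89 from 125: 36 remains
subtract 34 from 36: 2 remains
subtract 2 from 2: 0 remains
76980 = 75025 + 1597 + 233 + 89 + 34 + 2, which has 6 terms.

6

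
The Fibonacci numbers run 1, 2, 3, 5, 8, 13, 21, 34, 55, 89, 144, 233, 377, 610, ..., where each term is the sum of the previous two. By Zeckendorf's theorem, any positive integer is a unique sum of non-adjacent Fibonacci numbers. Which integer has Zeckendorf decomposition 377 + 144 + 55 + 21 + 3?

600

377 + 144 + 55 + 21 + 3 = 600.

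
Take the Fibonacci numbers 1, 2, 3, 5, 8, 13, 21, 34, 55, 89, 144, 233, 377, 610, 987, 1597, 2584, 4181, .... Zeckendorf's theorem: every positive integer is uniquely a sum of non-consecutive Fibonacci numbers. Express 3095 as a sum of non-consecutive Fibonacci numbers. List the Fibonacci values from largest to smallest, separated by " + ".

largest Fibonacci ≤ 3095 is 2584; 3095 − 2584 = 511
largest Fibonacci ≤ 511 is 377; 511 − 377 = 134
largest Fibonacci ≤ 134 is 89; 134 − 89 = 45
largest Fibonacci ≤ 45 is 34; 45 − 34 = 11
largest Fibonacci ≤ 11 is 8; 11 − 8 = 3
largest Fibonacci ≤ 3 is 3; 3 − 3 = 0
So 3095 = 2584 + 377 + 89 + 34 + 8 + 3, with no two terms consecutive in the sequence.

2584 + 377 + 89 + 34 + 8 + 3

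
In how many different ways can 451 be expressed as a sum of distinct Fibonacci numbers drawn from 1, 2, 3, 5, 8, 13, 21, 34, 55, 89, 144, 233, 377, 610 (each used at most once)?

451 = 377+55+13+5+1 = 377+55+13+3+2+1 = 377+34+21+13+5+1 = … (12 more), for 15 in all.

15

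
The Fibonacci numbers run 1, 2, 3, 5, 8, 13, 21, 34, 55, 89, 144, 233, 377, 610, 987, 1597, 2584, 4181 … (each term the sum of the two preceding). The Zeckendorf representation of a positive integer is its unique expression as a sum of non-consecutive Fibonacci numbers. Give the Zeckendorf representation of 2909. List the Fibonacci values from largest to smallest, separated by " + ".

2584 + 233 + 89 + 3

Greedy algorithm:
2909: greatest Fibonacci not exceeding it is 2584, leaving 325
325: greatest Fibonacci not exceeding it is 233, leaving 92
92: greatest Fibonacci not exceeding it is 89, leaving 3
3: greatest Fibonacci not exceeding it is 3, leaving 0
So 2909 = 2584 + 233 + 89 + 3, with no two terms consecutive in the sequence.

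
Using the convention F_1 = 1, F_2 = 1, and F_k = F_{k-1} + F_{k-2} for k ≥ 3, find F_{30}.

Iterating the recurrence up to F_{25} = 75025 and F_{24} = 46368:
F_{26} = F_{25} + F_{24} = 75025 + 46368 = 121393
F_{27} = F_{26} + F_{25} = 121393 + 75025 = 196418
F_{28} = F_{27} + F_{26} = 196418 + 121393 = 317811
F_{29} = F_{28} + F_{27} = 317811 + 196418 = 514229
F_{30} = F_{29} + F_{28} = 514229 + 317811 = 832040

832040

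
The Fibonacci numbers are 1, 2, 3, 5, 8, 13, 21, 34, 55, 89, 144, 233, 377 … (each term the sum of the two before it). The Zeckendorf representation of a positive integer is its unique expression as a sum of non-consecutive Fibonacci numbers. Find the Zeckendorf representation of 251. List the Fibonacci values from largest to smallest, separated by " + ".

Greedy algorithm:
251 − 233 = 18
18 − 13 = 5
5 − 5 = 0
So 251 = 233 + 13 + 5, with no two terms consecutive in the sequence.

233 + 13 + 5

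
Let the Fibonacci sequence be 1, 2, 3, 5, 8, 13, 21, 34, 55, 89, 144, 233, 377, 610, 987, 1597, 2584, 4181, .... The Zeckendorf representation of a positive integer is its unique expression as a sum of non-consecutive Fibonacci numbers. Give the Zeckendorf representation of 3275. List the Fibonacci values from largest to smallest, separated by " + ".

Repeatedly subtract the largest Fibonacci number that fits:
subtract 2584 from 3275: 691 remains
subtract 610 from 691: 81 remains
subtract 55 from 81: 26 remains
subtract 21 from 26: 5 remains
subtract 5 from 5: 0 remains
So 3275 = 2584 + 610 + 55 + 21 + 5, with no two terms consecutive in the sequence.

2584 + 610 + 55 + 21 + 5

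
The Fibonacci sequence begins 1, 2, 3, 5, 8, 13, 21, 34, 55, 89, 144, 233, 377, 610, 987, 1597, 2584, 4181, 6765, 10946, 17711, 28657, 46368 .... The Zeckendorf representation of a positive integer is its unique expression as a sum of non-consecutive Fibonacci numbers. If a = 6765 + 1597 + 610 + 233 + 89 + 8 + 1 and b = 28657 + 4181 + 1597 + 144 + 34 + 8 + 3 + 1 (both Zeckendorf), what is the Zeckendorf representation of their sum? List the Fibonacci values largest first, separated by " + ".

The two numbers are 9303 and 34625, so their sum is 43928.
Repeatedly subtract the largest Fibonacci number that fits:
largest Fibonacci ≤ 43928 is 28657; 43928 − 28657 = 15271
largest Fibonacci ≤ 15271 is 10946; 15271 − 10946 = 4325
largest Fibonacci ≤ 4325 is 4181; 4325 − 4181 = 144
largest Fibonacci ≤ 144 is 144; 144 − 144 = 0

28657 + 10946 + 4181 + 144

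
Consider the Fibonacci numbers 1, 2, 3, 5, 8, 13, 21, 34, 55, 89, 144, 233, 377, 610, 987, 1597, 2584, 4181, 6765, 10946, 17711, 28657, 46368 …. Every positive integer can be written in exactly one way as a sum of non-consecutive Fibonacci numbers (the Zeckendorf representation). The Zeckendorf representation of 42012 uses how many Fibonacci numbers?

take 28657 (≤ 42012); 42012 − 28657 = 13355
take 10946 (≤ 13355); 13355 − 10946 = 2409
take 1597 (≤ 2409); 2409 − 1597 = 812
take 610 (≤ 812); 812 − 610 = 202
take 144 (≤ 202); 202 − 144 = 58
take 55 (≤ 58); 58 − 55 = 3
take 3 (≤ 3); 3 − 3 = 0
42012 = 28657 + 10946 + 1597 + 610 + 144 + 55 + 3, which has 7 terms.

7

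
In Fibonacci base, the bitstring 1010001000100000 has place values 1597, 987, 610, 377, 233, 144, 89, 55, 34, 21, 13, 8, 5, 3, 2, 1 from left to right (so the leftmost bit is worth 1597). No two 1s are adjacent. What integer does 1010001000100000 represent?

2309

Summing the place values of the 1 bits: 1597 + 610 + 89 + 13 = 2309.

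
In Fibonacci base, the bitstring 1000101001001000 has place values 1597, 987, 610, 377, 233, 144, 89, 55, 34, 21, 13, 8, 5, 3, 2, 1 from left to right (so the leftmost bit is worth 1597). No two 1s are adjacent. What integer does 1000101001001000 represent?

1945

Summing the place values of the 1 bits: 1597 + 233 + 89 + 21 + 5 = 1945.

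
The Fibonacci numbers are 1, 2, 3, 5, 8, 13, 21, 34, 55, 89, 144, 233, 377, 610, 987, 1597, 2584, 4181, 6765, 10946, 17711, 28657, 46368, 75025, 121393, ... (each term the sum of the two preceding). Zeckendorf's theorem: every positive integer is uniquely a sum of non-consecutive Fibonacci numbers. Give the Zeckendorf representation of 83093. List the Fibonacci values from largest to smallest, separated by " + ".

75025 + 6765 + 987 + 233 + 55 + 21 + 5 + 2

83093: greatest Fibonacci not exceeding it is 75025, leaving 8068
8068: greatest Fibonacci not exceeding it is 6765, leaving 1303
1303: greatest Fibonacci not exceeding it is 987, leaving 316
316: greatest Fibonacci not exceeding it is 233, leaving 83
83: greatest Fibonacci not exceeding it is 55, leaving 28
28: greatest Fibonacci not exceeding it is 21, leaving 7
7: greatest Fibonacci not exceeding it is 5, leaving 2
2: greatest Fibonacci not exceeding it is 2, leaving 0
So 83093 = 75025 + 6765 + 987 + 233 + 55 + 21 + 5 + 2, with no two terms consecutive in the sequence.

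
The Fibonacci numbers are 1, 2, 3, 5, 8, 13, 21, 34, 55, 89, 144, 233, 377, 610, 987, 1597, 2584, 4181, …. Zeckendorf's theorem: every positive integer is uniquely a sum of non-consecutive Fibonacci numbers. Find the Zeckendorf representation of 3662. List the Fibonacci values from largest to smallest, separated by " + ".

Greedy algorithm:
subtract 2584 from 3662: 1078 remains
subtract 987 from 1078: 91 remains
subtract 89 from 91: 2 remains
subtract 2 from 2: 0 remains
So 3662 = 2584 + 987 + 89 + 2, with no two terms consecutive in the sequence.

2584 + 987 + 89 + 2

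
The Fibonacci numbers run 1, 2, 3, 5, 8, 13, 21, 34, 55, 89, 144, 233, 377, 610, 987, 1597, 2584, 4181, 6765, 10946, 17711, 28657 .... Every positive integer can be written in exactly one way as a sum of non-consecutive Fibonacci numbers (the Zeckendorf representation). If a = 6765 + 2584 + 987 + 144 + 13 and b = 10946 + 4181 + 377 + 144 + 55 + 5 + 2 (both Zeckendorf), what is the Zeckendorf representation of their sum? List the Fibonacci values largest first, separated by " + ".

17711 + 6765 + 1597 + 89 + 34 + 5 + 2

The two numbers are 10493 and 15710, so their sum is 26203.
largest Fibonacci ≤ 26203 is 17711; 26203 − 17711 = 8492
largest Fibonacci ≤ 8492 is 6765; 8492 − 6765 = 1727
largest Fibonacci ≤ 1727 is 1597; 1727 − 1597 = 130
largest Fibonacci ≤ 130 is 89; 130 − 89 = 41
largest Fibonacci ≤ 41 is 34; 41 − 34 = 7
largest Fibonacci ≤ 7 is 5; 7 − 5 = 2
largest Fibonacci ≤ 2 is 2; 2 − 2 = 0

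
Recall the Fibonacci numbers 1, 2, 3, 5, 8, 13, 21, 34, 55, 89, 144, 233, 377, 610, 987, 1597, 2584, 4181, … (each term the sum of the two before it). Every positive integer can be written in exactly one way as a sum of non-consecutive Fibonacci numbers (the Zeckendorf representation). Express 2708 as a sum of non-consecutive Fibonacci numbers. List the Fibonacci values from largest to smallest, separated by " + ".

2584 + 89 + 34 + 1

Greedily peel off the largest Fibonacci term at each step:
2584 ≤ 2708 < 4181, so take 2584; remainder 124
89 ≤ 124 < 144, so take 89; remainder 35
34 ≤ 35 < 55, so take 34; remainder 1
1 ≤ 1 < 2, so take 1; remainder 0
So 2708 = 2584 + 89 + 34 + 1, with no two terms consecutive in the sequence.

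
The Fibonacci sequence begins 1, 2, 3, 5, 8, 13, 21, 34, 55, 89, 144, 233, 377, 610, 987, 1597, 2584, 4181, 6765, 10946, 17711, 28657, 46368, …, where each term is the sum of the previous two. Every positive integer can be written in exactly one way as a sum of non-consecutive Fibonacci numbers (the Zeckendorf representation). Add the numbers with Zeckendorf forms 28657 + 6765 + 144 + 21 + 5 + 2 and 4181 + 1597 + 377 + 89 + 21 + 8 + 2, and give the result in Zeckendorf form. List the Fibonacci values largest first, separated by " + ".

The two numbers are 35594 and 6275, so their sum is 41869.
28657 ≤ 41869 < 46368, so take 28657; remainder 13212
10946 ≤ 13212 < 17711, so take 10946; remainder 2266
1597 ≤ 2266 < 2584, so take 1597; remainder 669
610 ≤ 669 < 987, so take 610; remainder 59
55 ≤ 59 < 89, so take 55; remainder 4
3 ≤ 4 < 5, so take 3; remainder 1
1 ≤ 1 < 2, so take 1; remainder 0

28657 + 10946 + 1597 + 610 + 55 + 3 + 1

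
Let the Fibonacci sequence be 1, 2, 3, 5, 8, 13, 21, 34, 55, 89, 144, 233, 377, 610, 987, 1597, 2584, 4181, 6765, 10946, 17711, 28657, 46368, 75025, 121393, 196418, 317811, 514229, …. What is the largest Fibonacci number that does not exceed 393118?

317811 ≤ 393118 < 514229, so the largest Fibonacci number not exceeding 393118 is 317811.

317811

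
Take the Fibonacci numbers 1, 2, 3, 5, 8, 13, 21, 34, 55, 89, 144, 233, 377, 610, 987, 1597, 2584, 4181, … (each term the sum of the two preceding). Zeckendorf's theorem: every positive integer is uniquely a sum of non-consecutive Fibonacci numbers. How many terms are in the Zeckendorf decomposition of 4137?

Repeatedly subtract the largest Fibonacci number that fits:
subtract 2584 from 4137: 1553 remains
subtract 987 from 1553: 566 remains
subtract 377 from 566: 189 remains
subtract 144 from 189: 45 remains
subtract 34 from 45: 11 remains
subtract 8 from 11: 3 remains
subtract 3 from 3: 0 remains
4137 = 2584 + 987 + 377 + 144 + 34 + 8 + 3, which has 7 terms.

7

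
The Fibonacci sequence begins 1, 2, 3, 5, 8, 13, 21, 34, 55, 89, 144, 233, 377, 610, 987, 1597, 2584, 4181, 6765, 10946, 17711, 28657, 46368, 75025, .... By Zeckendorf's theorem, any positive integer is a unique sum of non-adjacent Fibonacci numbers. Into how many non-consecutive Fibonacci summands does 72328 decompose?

largest Fibonacci ≤ 72328 is 46368; 72328 − 46368 = 25960
largest Fibonacci ≤ 25960 is 17711; 25960 − 17711 = 8249
largest Fibonacci ≤ 8249 is 6765; 8249 − 6765 = 1484
largest Fibonacci ≤ 1484 is 987; 1484 − 987 = 497
largest Fibonacci ≤ 497 is 377; 497 − 377 = 120
largest Fibonacci ≤ 120 is 89; 120 − 89 = 31
largest Fibonacci ≤ 31 is 21; 31 − 21 = 10
largest Fibonacci ≤ 10 is 8; 10 − 8 = 2
largest Fibonacci ≤ 2 is 2; 2 − 2 = 0
72328 = 46368 + 17711 + 6765 + 987 + 377 + 89 + 21 + 8 + 2, which has 9 terms.

9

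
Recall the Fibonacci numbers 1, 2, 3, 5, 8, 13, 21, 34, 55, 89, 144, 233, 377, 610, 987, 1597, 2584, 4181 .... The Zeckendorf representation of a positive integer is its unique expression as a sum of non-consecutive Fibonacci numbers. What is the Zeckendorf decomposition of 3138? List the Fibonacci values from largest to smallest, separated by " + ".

Greedy algorithm:
3138: greatest Fibonacci not exceeding it is 2584, leaving 554
554: greatest Fibonacci not exceeding it is 377, leaving 177
177: greatest Fibonacci not exceeding it is 144, leaving 33
33: greatest Fibonacci not exceeding it is 21, leaving 12
12: greatest Fibonacci not exceeding it is 8, leaving 4
4: greatest Fibonacci not exceeding it is 3, leaving 1
1: greatest Fibonacci not exceeding it is 1, leaving 0
So 3138 = 2584 + 377 + 144 + 21 + 8 + 3 + 1, with no two terms consecutive in the sequence.

2584 + 377 + 144 + 21 + 8 + 3 + 1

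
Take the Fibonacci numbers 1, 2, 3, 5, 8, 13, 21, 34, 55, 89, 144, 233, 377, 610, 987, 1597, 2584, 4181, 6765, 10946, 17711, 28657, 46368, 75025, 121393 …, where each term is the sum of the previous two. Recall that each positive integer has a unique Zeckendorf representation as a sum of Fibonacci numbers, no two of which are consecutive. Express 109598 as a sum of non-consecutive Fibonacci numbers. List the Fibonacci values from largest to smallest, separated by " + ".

Repeatedly subtract the largest Fibonacci number that fits:
109598 − 75025 = 34573
34573 − 28657 = 5916
5916 − 4181 = 1735
1735 − 1597 = 138
138 − 89 = 49
49 − 34 = 15
15 − 13 = 2
2 − 2 = 0
So 109598 = 75025 + 28657 + 4181 + 1597 + 89 + 34 + 13 + 2, with no two terms consecutive in the sequence.

75025 + 28657 + 4181 + 1597 + 89 + 34 + 13 + 2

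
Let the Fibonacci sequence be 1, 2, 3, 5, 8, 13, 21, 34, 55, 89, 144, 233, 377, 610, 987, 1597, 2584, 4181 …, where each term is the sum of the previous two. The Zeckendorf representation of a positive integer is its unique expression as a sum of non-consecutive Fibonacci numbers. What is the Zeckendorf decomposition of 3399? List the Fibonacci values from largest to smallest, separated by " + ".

Greedy algorithm:
3399 − 2584 = 815
815 − 610 = 205
205 − 144 = 61
61 − 55 = 6
6 − 5 = 1
1 − 1 = 0
So 3399 = 2584 + 610 + 144 + 55 + 5 + 1, with no two terms consecutive in the sequence.

2584 + 610 + 144 + 55 + 5 + 1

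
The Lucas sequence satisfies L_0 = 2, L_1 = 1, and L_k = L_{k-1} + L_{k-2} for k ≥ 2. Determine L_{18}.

5778

Iterating the recurrence up to L_{12} = 322 and L_{11} = 199:
L_{13} = L_{12} + L_{11} = 322 + 199 = 521
L_{14} = L_{13} + L_{12} = 521 + 322 = 843
L_{15} = L_{14} + L_{13} = 843 + 521 = 1364
L_{16} = L_{15} + L_{14} = 1364 + 843 = 2207
L_{17} = L_{16} + L_{15} = 2207 + 1364 = 3571
L_{18} = L_{17} + L_{16} = 3571 + 2207 = 5778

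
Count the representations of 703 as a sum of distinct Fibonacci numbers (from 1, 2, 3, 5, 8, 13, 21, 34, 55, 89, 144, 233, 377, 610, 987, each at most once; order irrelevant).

Each representation comes from the Zeckendorf form by replacing some F_k with F_{k−1} + F_{k−2} where possible.
703 = 610+89+3+1 = 610+55+34+3+1 = 377+233+89+3+1 = 610+55+21+13+3+1 = 377+233+55+34+3+1 = … (6 more), for 11 in all.

11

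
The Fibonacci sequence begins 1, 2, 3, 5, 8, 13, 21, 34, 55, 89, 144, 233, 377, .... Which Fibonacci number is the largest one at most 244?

233

233 ≤ 244 < 377, so the largest Fibonacci number not exceeding 244 is 233.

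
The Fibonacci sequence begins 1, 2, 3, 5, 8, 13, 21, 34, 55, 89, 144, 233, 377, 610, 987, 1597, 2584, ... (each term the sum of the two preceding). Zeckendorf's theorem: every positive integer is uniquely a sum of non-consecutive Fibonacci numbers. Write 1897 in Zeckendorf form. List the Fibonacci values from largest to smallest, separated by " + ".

1597 + 233 + 55 + 8 + 3 + 1

Greedily peel off the largest Fibonacci term at each step:
subtract 1597 from 1897: 300 remains
subtract 233 from 300: 67 remains
subtract 55 from 67: 12 remains
subtract 8 from 12: 4 remains
subtract 3 from 4: 1 remains
subtract 1 from 1: 0 remains
So 1897 = 1597 + 233 + 55 + 8 + 3 + 1, with no two terms consecutive in the sequence.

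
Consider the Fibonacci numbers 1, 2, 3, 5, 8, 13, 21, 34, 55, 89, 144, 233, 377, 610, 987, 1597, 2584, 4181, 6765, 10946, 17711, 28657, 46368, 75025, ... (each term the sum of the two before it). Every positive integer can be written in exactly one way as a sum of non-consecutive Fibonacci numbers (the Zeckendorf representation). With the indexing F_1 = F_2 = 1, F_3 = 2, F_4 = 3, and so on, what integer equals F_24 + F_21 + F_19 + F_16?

F_24 + F_21 + F_19 + F_16 = 46368 + 10946 + 4181 + 987 = 62482.

62482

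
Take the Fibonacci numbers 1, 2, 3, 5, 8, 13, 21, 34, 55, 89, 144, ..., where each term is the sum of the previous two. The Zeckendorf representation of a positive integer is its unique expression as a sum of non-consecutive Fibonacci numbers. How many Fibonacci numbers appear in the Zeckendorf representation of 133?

4

subtract 89 from 133: 44 remains
subtract 34 from 44: 10 remains
subtract 8 from 10: 2 remains
subtract 2 from 2: 0 remains
133 = 89 + 34 + 8 + 2, which has 4 terms.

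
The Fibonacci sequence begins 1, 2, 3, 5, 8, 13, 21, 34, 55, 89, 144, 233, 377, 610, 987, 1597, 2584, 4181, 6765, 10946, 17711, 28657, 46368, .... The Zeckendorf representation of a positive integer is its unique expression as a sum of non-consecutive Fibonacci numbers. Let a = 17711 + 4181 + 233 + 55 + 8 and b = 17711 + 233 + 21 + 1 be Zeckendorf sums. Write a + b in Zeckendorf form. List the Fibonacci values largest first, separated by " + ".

The two numbers are 22188 and 17966, so their sum is 40154.
40154: greatest Fibonacci not exceeding it is 28657, leaving 11497
11497: greatest Fibonacci not exceeding it is 10946, leaving 551
551: greatest Fibonacci not exceeding it is 377, leaving 174
174: greatest Fibonacci not exceeding it is 144, leaving 30
30: greatest Fibonacci not exceeding it is 21, leaving 9
9: greatest Fibonacci not exceeding it is 8, leaving 1
1: greatest Fibonacci not exceeding it is 1, leaving 0

28657 + 10946 + 377 + 144 + 21 + 8 + 1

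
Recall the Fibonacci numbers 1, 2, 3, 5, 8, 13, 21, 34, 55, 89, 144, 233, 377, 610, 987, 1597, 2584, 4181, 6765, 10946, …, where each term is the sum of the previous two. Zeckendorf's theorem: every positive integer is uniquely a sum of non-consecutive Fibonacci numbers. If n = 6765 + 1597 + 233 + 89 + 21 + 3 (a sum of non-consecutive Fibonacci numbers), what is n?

8708

6765 + 1597 + 233 + 89 + 21 + 3 = 8708.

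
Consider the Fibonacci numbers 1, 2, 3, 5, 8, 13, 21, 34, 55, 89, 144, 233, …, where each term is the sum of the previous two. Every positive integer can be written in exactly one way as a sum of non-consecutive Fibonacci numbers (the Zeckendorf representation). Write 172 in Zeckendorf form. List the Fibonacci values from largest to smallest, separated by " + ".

172: greatest Fibonacci not exceeding it is 144, leaving 28
28: greatest Fibonacci not exceeding it is 21, leaving 7
7: greatest Fibonacci not exceeding it is 5, leaving 2
2: greatest Fibonacci not exceeding it is 2, leaving 0
So 172 = 144 + 21 + 5 + 2, with no two terms consecutive in the sequence.

144 + 21 + 5 + 2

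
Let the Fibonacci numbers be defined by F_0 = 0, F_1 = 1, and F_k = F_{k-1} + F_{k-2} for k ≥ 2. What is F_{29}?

514229

Iterating the recurrence up to F_{25} = 75025 and F_{24} = 46368:
F_{26} = F_{25} + F_{24} = 75025 + 46368 = 121393
F_{27} = F_{26} + F_{25} = 121393 + 75025 = 196418
F_{28} = F_{27} + F_{26} = 196418 + 121393 = 317811
F_{29} = F_{28} + F_{27} = 317811 + 196418 = 514229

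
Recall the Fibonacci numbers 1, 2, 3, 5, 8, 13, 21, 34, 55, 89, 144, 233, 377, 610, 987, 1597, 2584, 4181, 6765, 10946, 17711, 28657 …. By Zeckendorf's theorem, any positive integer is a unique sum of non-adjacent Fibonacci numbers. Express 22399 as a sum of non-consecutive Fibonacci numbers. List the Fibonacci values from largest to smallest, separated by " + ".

17711 + 4181 + 377 + 89 + 34 + 5 + 2

Repeatedly subtract the largest Fibonacci number that fits:
22399: greatest Fibonacci not exceeding it is 17711, leaving 4688
4688: greatest Fibonacci not exceeding it is 4181, leaving 507
507: greatest Fibonacci not exceeding it is 377, leaving 130
130: greatest Fibonacci not exceeding it is 89, leaving 41
41: greatest Fibonacci not exceeding it is 34, leaving 7
7: greatest Fibonacci not exceeding it is 5, leaving 2
2: greatest Fibonacci not exceeding it is 2, leaving 0
So 22399 = 17711 + 4181 + 377 + 89 + 34 + 5 + 2, with no two terms consecutive in the sequence.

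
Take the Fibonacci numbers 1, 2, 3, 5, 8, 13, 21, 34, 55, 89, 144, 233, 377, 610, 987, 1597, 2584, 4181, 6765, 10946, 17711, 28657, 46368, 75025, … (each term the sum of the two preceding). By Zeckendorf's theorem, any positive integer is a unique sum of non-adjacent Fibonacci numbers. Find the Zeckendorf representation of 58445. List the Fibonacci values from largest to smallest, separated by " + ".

46368 + 10946 + 987 + 144

46368 ≤ 58445 < 75025, so take 46368; remainder 12077
10946 ≤ 12077 < 17711, so take 10946; remainder 1131
987 ≤ 1131 < 1597, so take 987; remainder 144
144 ≤ 144 < 233, so take 144; remainder 0
So 58445 = 46368 + 10946 + 987 + 144, with no two terms consecutive in the sequence.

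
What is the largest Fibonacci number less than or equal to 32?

21

21 ≤ 32 < 34, so the largest Fibonacci number not exceeding 32 is 21.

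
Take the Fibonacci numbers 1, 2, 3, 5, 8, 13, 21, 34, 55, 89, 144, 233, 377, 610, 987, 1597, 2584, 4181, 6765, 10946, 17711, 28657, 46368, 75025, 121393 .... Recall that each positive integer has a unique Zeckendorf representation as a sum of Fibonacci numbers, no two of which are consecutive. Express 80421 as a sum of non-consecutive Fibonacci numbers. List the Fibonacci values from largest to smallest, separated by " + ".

75025 + 4181 + 987 + 144 + 55 + 21 + 8

Repeatedly subtract the largest Fibonacci number that fits:
75025 ≤ 80421 < 121393, so take 75025; remainder 5396
4181 ≤ 5396 < 6765, so take 4181; remainder 1215
987 ≤ 1215 < 1597, so take 987; remainder 228
144 ≤ 228 < 233, so take 144; remainder 84
55 ≤ 84 < 89, so take 55; remainder 29
21 ≤ 29 < 34, so take 21; remainder 8
8 ≤ 8 < 13, so take 8; remainder 0
So 80421 = 75025 + 4181 + 987 + 144 + 55 + 21 + 8, with no two terms consecutive in the sequence.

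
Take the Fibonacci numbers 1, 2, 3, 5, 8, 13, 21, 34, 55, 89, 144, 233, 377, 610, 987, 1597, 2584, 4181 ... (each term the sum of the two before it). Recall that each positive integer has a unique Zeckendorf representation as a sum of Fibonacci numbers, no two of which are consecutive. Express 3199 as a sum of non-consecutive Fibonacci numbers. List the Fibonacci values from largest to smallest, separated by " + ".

2584 + 610 + 5

subtract 2584 from 3199: 615 remains
subtract 610 from 615: 5 remains
subtract 5 from 5: 0 remains
So 3199 = 2584 + 610 + 5, with no two terms consecutive in the sequence.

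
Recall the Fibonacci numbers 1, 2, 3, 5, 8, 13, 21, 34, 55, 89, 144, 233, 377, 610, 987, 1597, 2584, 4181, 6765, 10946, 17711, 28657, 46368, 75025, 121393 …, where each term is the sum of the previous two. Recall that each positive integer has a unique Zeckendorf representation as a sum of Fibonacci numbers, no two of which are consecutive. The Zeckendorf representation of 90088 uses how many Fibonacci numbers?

Repeatedly subtract the largest Fibonacci number that fits:
largest Fibonacci ≤ 90088 is 75025; 90088 − 75025 = 15063
largest Fibonacci ≤ 15063 is 10946; 15063 − 10946 = 4117
largest Fibonacci ≤ 4117 is 2584; 4117 − 2584 = 1533
largest Fibonacci ≤ 1533 is 987; 1533 − 987 = 546
largest Fibonacci ≤ 546 is 377; 546 − 377 = 169
largest Fibonacci ≤ 169 is 144; 169 − 144 = 25
largest Fibonacci ≤ 25 is 21; 25 − 21 = 4
largest Fibonacci ≤ 4 is 3; 4 − 3 = 1
largest Fibonacci ≤ 1 is 1; 1 − 1 = 0
90088 = 75025 + 10946 + 2584 + 987 + 377 + 144 + 21 + 3 + 1, which has 9 terms.

9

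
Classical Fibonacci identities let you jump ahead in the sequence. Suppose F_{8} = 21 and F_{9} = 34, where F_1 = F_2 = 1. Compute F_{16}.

987

By the doubling identity F_{2k} = F_k(2F_{k+1} − F_k): F_{16} = 21·(2·34 − 21) = 21·47 = 987.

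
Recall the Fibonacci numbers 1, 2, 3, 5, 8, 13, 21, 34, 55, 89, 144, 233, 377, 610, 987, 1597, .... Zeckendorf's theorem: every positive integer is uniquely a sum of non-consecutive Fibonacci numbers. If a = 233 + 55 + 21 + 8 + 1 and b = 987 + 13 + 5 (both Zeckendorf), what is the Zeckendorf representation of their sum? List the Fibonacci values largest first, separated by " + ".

987 + 233 + 89 + 13 + 1

The two numbers are 318 and 1005, so their sum is 1323.
largest Fibonacci ≤ 1323 is 987; 1323 − 987 = 336
largest Fibonacci ≤ 336 is 233; 336 − 233 = 103
largest Fibonacci ≤ 103 is 89; 103 − 89 = 14
largest Fibonacci ≤ 14 is 13; 14 − 13 = 1
largest Fibonacci ≤ 1 is 1; 1 − 1 = 0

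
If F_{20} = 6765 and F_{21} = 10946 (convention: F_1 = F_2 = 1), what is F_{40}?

By the doubling identity F_{2k} = F_k(2F_{k+1} − F_k): F_{40} = 6765·(2·10946 − 6765) = 6765·15127 = 102334155.

102334155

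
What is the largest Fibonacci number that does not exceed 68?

55 ≤ 68 < 89, so the largest Fibonacci number not exceeding 68 is 55.

55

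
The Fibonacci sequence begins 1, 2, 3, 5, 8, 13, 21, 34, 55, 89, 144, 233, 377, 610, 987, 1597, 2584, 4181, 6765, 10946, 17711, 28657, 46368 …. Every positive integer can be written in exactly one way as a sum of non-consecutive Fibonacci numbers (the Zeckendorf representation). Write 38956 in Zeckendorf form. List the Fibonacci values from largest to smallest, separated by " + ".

28657 + 6765 + 2584 + 610 + 233 + 89 + 13 + 5

38956: greatest Fibonacci not exceeding it is 28657, leaving 10299
10299: greatest Fibonacci not exceeding it is 6765, leaving 3534
3534: greatest Fibonacci not exceeding it is 2584, leaving 950
950: greatest Fibonacci not exceeding it is 610, leaving 340
340: greatest Fibonacci not exceeding it is 233, leaving 107
107: greatest Fibonacci not exceeding it is 89, leaving 18
18: greatest Fibonacci not exceeding it is 13, leaving 5
5: greatest Fibonacci not exceeding it is 5, leaving 0
So 38956 = 28657 + 6765 + 2584 + 610 + 233 + 89 + 13 + 5, with no two terms consecutive in the sequence.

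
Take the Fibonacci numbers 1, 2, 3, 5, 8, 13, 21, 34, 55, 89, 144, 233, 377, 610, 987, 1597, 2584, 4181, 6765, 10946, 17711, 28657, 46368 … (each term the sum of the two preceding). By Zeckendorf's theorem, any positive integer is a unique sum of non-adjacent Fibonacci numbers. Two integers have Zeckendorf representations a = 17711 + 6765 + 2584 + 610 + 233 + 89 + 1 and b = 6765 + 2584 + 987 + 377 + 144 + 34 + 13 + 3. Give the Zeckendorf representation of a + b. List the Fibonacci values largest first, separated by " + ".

28657 + 6765 + 2584 + 610 + 233 + 34 + 13 + 3 + 1

The two numbers are 27993 and 10907, so their sum is 38900.
Greedily peel off the largest Fibonacci term at each step:
take 28657 (≤ 38900); 38900 − 28657 = 10243
take 6765 (≤ 10243); 10243 − 6765 = 3478
take 2584 (≤ 3478); 3478 − 2584 = 894
take 610 (≤ 894); 894 − 610 = 284
take 233 (≤ 284); 284 − 233 = 51
take 34 (≤ 51); 51 − 34 = 17
take 13 (≤ 17); 17 − 13 = 4
take 3 (≤ 4); 4 − 3 = 1
take 1 (≤ 1); 1 − 1 = 0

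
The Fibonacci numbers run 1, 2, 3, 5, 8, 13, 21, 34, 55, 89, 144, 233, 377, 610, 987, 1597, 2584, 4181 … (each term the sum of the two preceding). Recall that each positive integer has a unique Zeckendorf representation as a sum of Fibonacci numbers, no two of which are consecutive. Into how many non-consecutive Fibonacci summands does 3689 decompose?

Greedily peel off the largest Fibonacci term at each step:
3689: greatest Fibonacci not exceeding it is 2584, leaving 1105
1105: greatest Fibonacci not exceeding it is 987, leaving 118
118: greatest Fibonacci not exceeding it is 89, leaving 29
29: greatest Fibonacci not exceeding it is 21, leaving 8
8: greatest Fibonacci not exceeding it is 8, leaving 0
3689 = 2584 + 987 + 89 + 21 + 8, which has 5 terms.

5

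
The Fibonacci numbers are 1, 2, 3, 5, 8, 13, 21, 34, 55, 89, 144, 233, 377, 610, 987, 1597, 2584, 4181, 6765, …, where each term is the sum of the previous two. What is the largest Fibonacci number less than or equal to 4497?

4181 ≤ 4497 < 6765, so the largest Fibonacci number not exceeding 4497 is 4181.

4181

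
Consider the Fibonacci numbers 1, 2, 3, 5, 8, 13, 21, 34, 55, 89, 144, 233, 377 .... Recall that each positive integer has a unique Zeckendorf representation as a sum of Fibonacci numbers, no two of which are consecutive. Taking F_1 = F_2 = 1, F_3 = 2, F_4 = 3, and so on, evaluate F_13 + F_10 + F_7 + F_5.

306

F_13 + F_10 + F_7 + F_5 = 233 + 55 + 13 + 5 = 306.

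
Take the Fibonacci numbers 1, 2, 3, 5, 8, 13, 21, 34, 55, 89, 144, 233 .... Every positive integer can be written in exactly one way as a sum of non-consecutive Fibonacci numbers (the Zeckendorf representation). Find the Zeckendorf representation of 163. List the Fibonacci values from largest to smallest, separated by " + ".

144 + 13 + 5 + 1

subtract 144 from 163: 19 remains
subtract 13 from 19: 6 remains
subtract 5 from 6: 1 remains
subtract 1 from 1: 0 remains
So 163 = 144 + 13 + 5 + 1, with no two terms consecutive in the sequence.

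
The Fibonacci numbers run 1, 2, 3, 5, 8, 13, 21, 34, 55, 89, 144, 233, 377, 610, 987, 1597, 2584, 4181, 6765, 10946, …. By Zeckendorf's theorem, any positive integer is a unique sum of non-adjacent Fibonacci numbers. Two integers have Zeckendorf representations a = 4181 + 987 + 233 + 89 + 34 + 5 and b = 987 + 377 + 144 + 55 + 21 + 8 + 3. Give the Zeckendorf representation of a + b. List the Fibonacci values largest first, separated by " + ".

6765 + 233 + 89 + 34 + 3

The two numbers are 5529 and 1595, so their sum is 7124.
Repeatedly subtract the largest Fibonacci number that fits:
take 6765 (≤ 7124); 7124 − 6765 = 359
take 233 (≤ 359); 359 − 233 = 126
take 89 (≤ 126); 126 − 89 = 37
take 34 (≤ 37); 37 − 34 = 3
take 3 (≤ 3); 3 − 3 = 0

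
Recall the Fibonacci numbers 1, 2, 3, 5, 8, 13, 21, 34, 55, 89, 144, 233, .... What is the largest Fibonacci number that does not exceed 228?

144 ≤ 228 < 233, so the largest Fibonacci number not exceeding 228 is 144.

144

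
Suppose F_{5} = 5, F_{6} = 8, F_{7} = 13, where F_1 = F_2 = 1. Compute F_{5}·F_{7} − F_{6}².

1

5·13 − 8² = 65 − 64 = 1. (Cassini's identity: F_{k−1}F_{k+1} − F_k² = (−1)^k.)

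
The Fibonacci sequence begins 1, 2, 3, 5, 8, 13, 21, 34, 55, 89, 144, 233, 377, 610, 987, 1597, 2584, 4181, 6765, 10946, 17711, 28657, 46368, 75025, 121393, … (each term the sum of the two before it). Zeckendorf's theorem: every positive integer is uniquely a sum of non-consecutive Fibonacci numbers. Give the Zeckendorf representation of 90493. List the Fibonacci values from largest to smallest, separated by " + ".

75025 + 10946 + 4181 + 233 + 89 + 13 + 5 + 1

take 75025 (≤ 90493); 90493 − 75025 = 15468
take 10946 (≤ 15468); 15468 − 10946 = 4522
take 4181 (≤ 4522); 4522 − 4181 = 341
take 233 (≤ 341); 341 − 233 = 108
take 89 (≤ 108); 108 − 89 = 19
take 13 (≤ 19); 19 − 13 = 6
take 5 (≤ 6); 6 − 5 = 1
take 1 (≤ 1); 1 − 1 = 0
So 90493 = 75025 + 10946 + 4181 + 233 + 89 + 13 + 5 + 1, with no two terms consecutive in the sequence.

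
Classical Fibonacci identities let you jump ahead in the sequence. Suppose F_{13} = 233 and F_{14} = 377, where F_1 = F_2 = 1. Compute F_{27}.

196418

By F_{2k+1} = F_k² + F_{k+1}²: F_{27} = 233² + 377² = 54289 + 142129 = 196418.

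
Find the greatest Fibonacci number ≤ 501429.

317811 ≤ 501429 < 514229, so the largest Fibonacci number not exceeding 501429 is 317811.

317811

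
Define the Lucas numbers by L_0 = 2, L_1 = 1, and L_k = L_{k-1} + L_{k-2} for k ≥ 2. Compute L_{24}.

103682

Iterating the recurrence up to L_{16} = 2207 and L_{15} = 1364:
L_{17} = L_{16} + L_{15} = 2207 + 1364 = 3571
L_{18} = L_{17} + L_{16} = 3571 + 2207 = 5778
L_{19} = L_{18} + L_{17} = 5778 + 3571 = 9349
L_{20} = L_{19} + L_{18} = 9349 + 5778 = 15127
L_{21} = L_{20} + L_{19} = 15127 + 9349 = 24476
L_{22} = L_{21} + L_{20} = 24476 + 15127 = 39603
L_{23} = L_{22} + L_{21} = 39603 + 24476 = 64079
L_{24} = L_{23} + L_{22} = 64079 + 39603 = 103682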